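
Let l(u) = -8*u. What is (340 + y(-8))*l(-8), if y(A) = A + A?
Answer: 20736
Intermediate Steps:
y(A) = 2*A
(340 + y(-8))*l(-8) = (340 + 2*(-8))*(-8*(-8)) = (340 - 16)*64 = 324*64 = 20736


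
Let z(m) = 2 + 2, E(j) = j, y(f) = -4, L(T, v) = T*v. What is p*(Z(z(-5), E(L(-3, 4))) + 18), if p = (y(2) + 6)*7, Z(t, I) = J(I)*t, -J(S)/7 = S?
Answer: 4956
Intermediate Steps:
J(S) = -7*S
z(m) = 4
Z(t, I) = -7*I*t (Z(t, I) = (-7*I)*t = -7*I*t)
p = 14 (p = (-4 + 6)*7 = 2*7 = 14)
p*(Z(z(-5), E(L(-3, 4))) + 18) = 14*(-7*(-3*4)*4 + 18) = 14*(-7*(-12)*4 + 18) = 14*(336 + 18) = 14*354 = 4956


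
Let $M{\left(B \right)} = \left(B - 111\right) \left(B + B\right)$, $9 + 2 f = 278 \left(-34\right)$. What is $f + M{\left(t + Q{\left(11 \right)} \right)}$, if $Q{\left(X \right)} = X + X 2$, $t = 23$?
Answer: $- \frac{21781}{2} \approx -10891.0$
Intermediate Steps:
$Q{\left(X \right)} = 3 X$ ($Q{\left(X \right)} = X + 2 X = 3 X$)
$f = - \frac{9461}{2}$ ($f = - \frac{9}{2} + \frac{278 \left(-34\right)}{2} = - \frac{9}{2} + \frac{1}{2} \left(-9452\right) = - \frac{9}{2} - 4726 = - \frac{9461}{2} \approx -4730.5$)
$M{\left(B \right)} = 2 B \left(-111 + B\right)$ ($M{\left(B \right)} = \left(-111 + B\right) 2 B = 2 B \left(-111 + B\right)$)
$f + M{\left(t + Q{\left(11 \right)} \right)} = - \frac{9461}{2} + 2 \left(23 + 3 \cdot 11\right) \left(-111 + \left(23 + 3 \cdot 11\right)\right) = - \frac{9461}{2} + 2 \left(23 + 33\right) \left(-111 + \left(23 + 33\right)\right) = - \frac{9461}{2} + 2 \cdot 56 \left(-111 + 56\right) = - \frac{9461}{2} + 2 \cdot 56 \left(-55\right) = - \frac{9461}{2} - 6160 = - \frac{21781}{2}$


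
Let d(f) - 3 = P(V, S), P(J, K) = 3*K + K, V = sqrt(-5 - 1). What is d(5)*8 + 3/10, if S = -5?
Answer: -1357/10 ≈ -135.70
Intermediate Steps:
V = I*sqrt(6) (V = sqrt(-6) = I*sqrt(6) ≈ 2.4495*I)
P(J, K) = 4*K
d(f) = -17 (d(f) = 3 + 4*(-5) = 3 - 20 = -17)
d(5)*8 + 3/10 = -17*8 + 3/10 = -136 + 3*(1/10) = -136 + 3/10 = -1357/10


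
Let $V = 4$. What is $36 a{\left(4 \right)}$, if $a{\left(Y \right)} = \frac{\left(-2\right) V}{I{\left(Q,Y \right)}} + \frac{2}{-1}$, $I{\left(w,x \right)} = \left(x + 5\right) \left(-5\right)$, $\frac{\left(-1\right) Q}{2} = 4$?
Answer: $- \frac{328}{5} \approx -65.6$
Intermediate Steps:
$Q = -8$ ($Q = \left(-2\right) 4 = -8$)
$I{\left(w,x \right)} = -25 - 5 x$ ($I{\left(w,x \right)} = \left(5 + x\right) \left(-5\right) = -25 - 5 x$)
$a{\left(Y \right)} = -2 - \frac{8}{-25 - 5 Y}$ ($a{\left(Y \right)} = \frac{\left(-2\right) 4}{-25 - 5 Y} + \frac{2}{-1} = - \frac{8}{-25 - 5 Y} + 2 \left(-1\right) = - \frac{8}{-25 - 5 Y} - 2 = -2 - \frac{8}{-25 - 5 Y}$)
$36 a{\left(4 \right)} = 36 \frac{2 \left(-21 - 20\right)}{5 \left(5 + 4\right)} = 36 \frac{2 \left(-21 - 20\right)}{5 \cdot 9} = 36 \cdot \frac{2}{5} \cdot \frac{1}{9} \left(-41\right) = 36 \left(- \frac{82}{45}\right) = - \frac{328}{5}$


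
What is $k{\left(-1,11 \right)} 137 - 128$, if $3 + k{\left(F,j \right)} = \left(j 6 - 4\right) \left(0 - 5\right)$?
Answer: $-43009$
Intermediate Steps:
$k{\left(F,j \right)} = 17 - 30 j$ ($k{\left(F,j \right)} = -3 + \left(j 6 - 4\right) \left(0 - 5\right) = -3 + \left(6 j - 4\right) \left(-5\right) = -3 + \left(-4 + 6 j\right) \left(-5\right) = -3 - \left(-20 + 30 j\right) = 17 - 30 j$)
$k{\left(-1,11 \right)} 137 - 128 = \left(17 - 330\right) 137 - 128 = \left(-313\right) 137 - 128 = -42881 - 128 = -43009$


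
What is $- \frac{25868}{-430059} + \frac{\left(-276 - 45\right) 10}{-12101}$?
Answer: $\frac{1693518058}{5204143959} \approx 0.32542$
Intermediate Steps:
$- \frac{25868}{-430059} + \frac{\left(-276 - 45\right) 10}{-12101} = \left(-25868\right) \left(- \frac{1}{430059}\right) + \left(-321\right) 10 \left(- \frac{1}{12101}\right) = \frac{25868}{430059} - - \frac{3210}{12101} = \frac{25868}{430059} + \frac{3210}{12101} = \frac{1693518058}{5204143959}$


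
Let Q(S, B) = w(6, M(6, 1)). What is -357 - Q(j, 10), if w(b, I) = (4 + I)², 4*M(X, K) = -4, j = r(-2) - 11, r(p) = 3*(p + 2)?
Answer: -366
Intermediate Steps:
r(p) = 6 + 3*p (r(p) = 3*(2 + p) = 6 + 3*p)
j = -11 (j = (6 + 3*(-2)) - 11 = (6 - 6) - 11 = 0 - 11 = -11)
M(X, K) = -1 (M(X, K) = (¼)*(-4) = -1)
Q(S, B) = 9 (Q(S, B) = (4 - 1)² = 3² = 9)
-357 - Q(j, 10) = -357 - 1*9 = -357 - 9 = -366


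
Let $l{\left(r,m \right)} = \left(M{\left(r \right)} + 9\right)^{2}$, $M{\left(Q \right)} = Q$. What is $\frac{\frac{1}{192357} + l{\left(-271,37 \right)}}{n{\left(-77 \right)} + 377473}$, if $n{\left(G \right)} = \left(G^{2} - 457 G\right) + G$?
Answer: $\frac{13204153909}{80504097498} \approx 0.16402$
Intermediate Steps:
$l{\left(r,m \right)} = \left(9 + r\right)^{2}$ ($l{\left(r,m \right)} = \left(r + 9\right)^{2} = \left(9 + r\right)^{2}$)
$n{\left(G \right)} = G^{2} - 456 G$
$\frac{\frac{1}{192357} + l{\left(-271,37 \right)}}{n{\left(-77 \right)} + 377473} = \frac{\frac{1}{192357} + \left(9 - 271\right)^{2}}{- 77 \left(-456 - 77\right) + 377473} = \frac{\frac{1}{192357} + \left(-262\right)^{2}}{\left(-77\right) \left(-533\right) + 377473} = \frac{\frac{1}{192357} + 68644}{41041 + 377473} = \frac{13204153909}{192357 \cdot 418514} = \frac{13204153909}{192357} \cdot \frac{1}{418514} = \frac{13204153909}{80504097498}$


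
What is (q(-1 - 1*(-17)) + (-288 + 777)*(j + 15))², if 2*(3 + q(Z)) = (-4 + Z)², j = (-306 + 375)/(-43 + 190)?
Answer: 139908165849/2401 ≈ 5.8271e+7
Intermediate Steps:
j = 23/49 (j = 69/147 = 69*(1/147) = 23/49 ≈ 0.46939)
q(Z) = -3 + (-4 + Z)²/2
(q(-1 - 1*(-17)) + (-288 + 777)*(j + 15))² = ((-3 + (-4 + (-1 - 1*(-17)))²/2) + (-288 + 777)*(23/49 + 15))² = ((-3 + (-4 + (-1 + 17))²/2) + 489*(758/49))² = ((-3 + (-4 + 16)²/2) + 370662/49)² = ((-3 + (½)*12²) + 370662/49)² = ((-3 + (½)*144) + 370662/49)² = ((-3 + 72) + 370662/49)² = (69 + 370662/49)² = (374043/49)² = 139908165849/2401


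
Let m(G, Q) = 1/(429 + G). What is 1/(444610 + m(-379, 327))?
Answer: 50/22230501 ≈ 2.2492e-6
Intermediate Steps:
1/(444610 + m(-379, 327)) = 1/(444610 + 1/(429 - 379)) = 1/(444610 + 1/50) = 1/(22230501/50) = 50/22230501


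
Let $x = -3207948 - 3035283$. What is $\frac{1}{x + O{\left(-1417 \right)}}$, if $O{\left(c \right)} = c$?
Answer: $- \frac{1}{6244648} \approx -1.6014 \cdot 10^{-7}$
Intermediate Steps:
$x = -6243231$
$\frac{1}{x + O{\left(-1417 \right)}} = \frac{1}{-6243231 - 1417} = \frac{1}{-6244648} = - \frac{1}{6244648}$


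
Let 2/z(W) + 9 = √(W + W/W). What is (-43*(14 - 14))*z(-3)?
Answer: 0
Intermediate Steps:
z(W) = 2/(-9 + √(1 + W)) (z(W) = 2/(-9 + √(W + W/W)) = 2/(-9 + √(W + 1)) = 2/(-9 + √(1 + W)))
(-43*(14 - 14))*z(-3) = (-43*(14 - 14))*(2/(-9 + √(1 - 3))) = (-43*0)*(2/(-9 + √(-2))) = 0*(2/(-9 + I*√2)) = 0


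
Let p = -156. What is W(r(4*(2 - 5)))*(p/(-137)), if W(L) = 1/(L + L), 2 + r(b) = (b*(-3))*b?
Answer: -39/29729 ≈ -0.0013118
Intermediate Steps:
r(b) = -2 - 3*b**2 (r(b) = -2 + (b*(-3))*b = -2 + (-3*b)*b = -2 - 3*b**2)
W(L) = 1/(2*L)
W(r(4*(2 - 5)))*(p/(-137)) = (1/(2*(-2 - 3*16*(2 - 5)**2)))*(-156/(-137)) = (1/(2*(-2 - 3*(4*(-3))**2)))*(-156*(-1/137)) = (1/(2*(-2 - 3*(-12)**2)))*(156/137) = (1/(2*(-2 - 3*144)))*(156/137) = (1/(2*(-2 - 432)))*(156/137) = ((1/2)/(-434))*(156/137) = ((1/2)*(-1/434))*(156/137) = -1/868*156/137 = -39/29729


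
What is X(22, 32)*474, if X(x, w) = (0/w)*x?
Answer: 0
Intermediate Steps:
X(x, w) = 0 (X(x, w) = 0*x = 0)
X(22, 32)*474 = 0*474 = 0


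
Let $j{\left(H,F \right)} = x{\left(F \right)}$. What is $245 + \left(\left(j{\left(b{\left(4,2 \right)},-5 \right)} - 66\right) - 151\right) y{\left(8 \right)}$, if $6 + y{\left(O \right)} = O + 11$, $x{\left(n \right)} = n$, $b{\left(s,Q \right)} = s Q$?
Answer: $-2641$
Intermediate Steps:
$b{\left(s,Q \right)} = Q s$
$j{\left(H,F \right)} = F$
$y{\left(O \right)} = 5 + O$ ($y{\left(O \right)} = -6 + \left(O + 11\right) = -6 + \left(11 + O\right) = 5 + O$)
$245 + \left(\left(j{\left(b{\left(4,2 \right)},-5 \right)} - 66\right) - 151\right) y{\left(8 \right)} = 245 + \left(\left(-5 - 66\right) - 151\right) \left(5 + 8\right) = 245 + \left(-71 - 151\right) 13 = 245 - 2886 = -2641$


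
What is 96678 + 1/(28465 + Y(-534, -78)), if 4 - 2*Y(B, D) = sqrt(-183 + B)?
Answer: 104459969096454/1080493691 + 2*I*sqrt(717)/3241481073 ≈ 96678.0 + 1.6521e-8*I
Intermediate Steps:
Y(B, D) = 2 - sqrt(-183 + B)/2
96678 + 1/(28465 + Y(-534, -78)) = 96678 + 1/(28465 + (2 - sqrt(-183 - 534)/2)) = 96678 + 1/(28465 + (2 - I*sqrt(717)/2)) = 96678 + 1/(28467 - I*sqrt(717)/2)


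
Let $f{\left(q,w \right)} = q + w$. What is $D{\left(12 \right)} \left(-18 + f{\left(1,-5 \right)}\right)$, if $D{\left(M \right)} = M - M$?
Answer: $0$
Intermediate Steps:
$D{\left(M \right)} = 0$
$D{\left(12 \right)} \left(-18 + f{\left(1,-5 \right)}\right) = 0 \left(-18 + \left(1 - 5\right)\right) = 0 \left(-18 - 4\right) = 0 \left(-22\right) = 0$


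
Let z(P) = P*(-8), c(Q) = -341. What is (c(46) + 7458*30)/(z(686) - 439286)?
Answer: -883/1758 ≈ -0.50228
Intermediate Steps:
z(P) = -8*P
(c(46) + 7458*30)/(z(686) - 439286) = (-341 + 7458*30)/(-8*686 - 439286) = (-341 + 223740)/(-5488 - 439286) = 223399/(-444774) = 223399*(-1/444774) = -883/1758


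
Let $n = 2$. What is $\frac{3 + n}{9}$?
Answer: $\frac{5}{9} \approx 0.55556$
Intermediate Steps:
$\frac{3 + n}{9} = \frac{3 + 2}{9} = 5 \cdot \frac{1}{9} = \frac{5}{9}$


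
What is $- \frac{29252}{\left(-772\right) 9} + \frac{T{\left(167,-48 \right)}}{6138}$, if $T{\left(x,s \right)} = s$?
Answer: $\frac{2489101}{592317} \approx 4.2023$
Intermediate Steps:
$- \frac{29252}{\left(-772\right) 9} + \frac{T{\left(167,-48 \right)}}{6138} = - \frac{29252}{\left(-772\right) 9} - \frac{48}{6138} = - \frac{29252}{-6948} - \frac{8}{1023} = \left(-29252\right) \left(- \frac{1}{6948}\right) - \frac{8}{1023} = \frac{7313}{1737} - \frac{8}{1023} = \frac{2489101}{592317}$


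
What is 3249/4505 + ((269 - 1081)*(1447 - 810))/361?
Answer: -2329011331/1626305 ≈ -1432.1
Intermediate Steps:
3249/4505 + ((269 - 1081)*(1447 - 810))/361 = 3249*(1/4505) - 812*637*(1/361) = 3249/4505 - 517244*1/361 = 3249/4505 - 517244/361 = -2329011331/1626305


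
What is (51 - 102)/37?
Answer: -51/37 ≈ -1.3784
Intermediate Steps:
(51 - 102)/37 = (1/37)*(-51) = -51/37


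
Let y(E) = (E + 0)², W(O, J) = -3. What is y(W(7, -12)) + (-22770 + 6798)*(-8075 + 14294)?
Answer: -99329859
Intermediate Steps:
y(E) = E²
y(W(7, -12)) + (-22770 + 6798)*(-8075 + 14294) = (-3)² + (-22770 + 6798)*(-8075 + 14294) = 9 - 15972*6219 = 9 - 99329868 = -99329859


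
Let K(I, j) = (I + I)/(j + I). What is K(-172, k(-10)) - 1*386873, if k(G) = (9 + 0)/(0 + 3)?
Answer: -65381193/169 ≈ -3.8687e+5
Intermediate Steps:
k(G) = 3 (k(G) = 9/3 = 9*(⅓) = 3)
K(I, j) = 2*I/(I + j) (K(I, j) = (2*I)/(I + j) = 2*I/(I + j))
K(-172, k(-10)) - 1*386873 = 2*(-172)/(-172 + 3) - 1*386873 = 2*(-172)/(-169) - 386873 = 2*(-172)*(-1/169) - 386873 = 344/169 - 386873 = -65381193/169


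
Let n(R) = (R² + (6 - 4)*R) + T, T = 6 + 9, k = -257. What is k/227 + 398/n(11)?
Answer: 24870/17933 ≈ 1.3868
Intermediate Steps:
T = 15
n(R) = 15 + R² + 2*R (n(R) = (R² + (6 - 4)*R) + 15 = (R² + 2*R) + 15 = 15 + R² + 2*R)
k/227 + 398/n(11) = -257/227 + 398/(15 + 11² + 2*11) = -257*1/227 + 398/(15 + 121 + 22) = -257/227 + 398/158 = -257/227 + 398*(1/158) = -257/227 + 199/79 = 24870/17933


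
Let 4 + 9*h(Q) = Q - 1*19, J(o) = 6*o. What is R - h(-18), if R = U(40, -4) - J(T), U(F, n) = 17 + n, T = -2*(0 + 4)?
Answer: 590/9 ≈ 65.556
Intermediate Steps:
T = -8 (T = -2*4 = -8)
h(Q) = -23/9 + Q/9 (h(Q) = -4/9 + (Q - 1*19)/9 = -4/9 + (Q - 19)/9 = -4/9 + (-19 + Q)/9 = -4/9 + (-19/9 + Q/9) = -23/9 + Q/9)
R = 61 (R = (17 - 4) - 6*(-8) = 13 - 1*(-48) = 13 + 48 = 61)
R - h(-18) = 61 - (-23/9 + (⅑)*(-18)) = 61 - (-23/9 - 2) = 61 - 1*(-41/9) = 61 + 41/9 = 590/9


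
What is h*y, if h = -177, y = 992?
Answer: -175584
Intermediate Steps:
h*y = -177*992 = -175584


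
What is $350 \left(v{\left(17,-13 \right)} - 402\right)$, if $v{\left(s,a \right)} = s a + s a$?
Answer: $-295400$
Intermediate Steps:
$v{\left(s,a \right)} = 2 a s$ ($v{\left(s,a \right)} = a s + a s = 2 a s$)
$350 \left(v{\left(17,-13 \right)} - 402\right) = 350 \left(2 \left(-13\right) 17 - 402\right) = 350 \left(-442 - 402\right) = 350 \left(-844\right) = -295400$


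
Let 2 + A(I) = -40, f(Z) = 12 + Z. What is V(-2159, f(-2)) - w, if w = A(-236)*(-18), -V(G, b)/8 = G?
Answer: 16516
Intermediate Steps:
A(I) = -42 (A(I) = -2 - 40 = -42)
V(G, b) = -8*G
w = 756 (w = -42*(-18) = 756)
V(-2159, f(-2)) - w = -8*(-2159) - 1*756 = 17272 - 756 = 16516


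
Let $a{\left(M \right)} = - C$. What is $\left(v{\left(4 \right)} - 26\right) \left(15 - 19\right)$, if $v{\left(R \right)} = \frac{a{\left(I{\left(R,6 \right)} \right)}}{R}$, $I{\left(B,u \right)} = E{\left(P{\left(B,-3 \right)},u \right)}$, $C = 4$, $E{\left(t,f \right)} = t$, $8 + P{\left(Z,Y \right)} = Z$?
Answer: $108$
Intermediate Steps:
$P{\left(Z,Y \right)} = -8 + Z$
$I{\left(B,u \right)} = -8 + B$
$a{\left(M \right)} = -4$ ($a{\left(M \right)} = \left(-1\right) 4 = -4$)
$v{\left(R \right)} = - \frac{4}{R}$
$\left(v{\left(4 \right)} - 26\right) \left(15 - 19\right) = \left(- \frac{4}{4} - 26\right) \left(15 - 19\right) = \left(\left(-4\right) \frac{1}{4} - 26\right) \left(-4\right) = \left(-1 - 26\right) \left(-4\right) = \left(-27\right) \left(-4\right) = 108$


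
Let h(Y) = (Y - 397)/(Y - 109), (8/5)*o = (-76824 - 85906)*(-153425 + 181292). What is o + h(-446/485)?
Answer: -604386394400561/213244 ≈ -2.8342e+9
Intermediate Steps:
o = -11336992275/4 (o = 5*((-76824 - 85906)*(-153425 + 181292))/8 = 5*(-162730*27867)/8 = (5/8)*(-4534796910) = -11336992275/4 ≈ -2.8342e+9)
h(Y) = (-397 + Y)/(-109 + Y)
o + h(-446/485) = -11336992275/4 + (-397 - 446/485)/(-109 - 446/485) = -11336992275/4 - 192991/485/(-53311/485) = -11336992275/4 - 485/53311*(-192991/485) = -11336992275/4 + 192991/53311 = -604386394400561/213244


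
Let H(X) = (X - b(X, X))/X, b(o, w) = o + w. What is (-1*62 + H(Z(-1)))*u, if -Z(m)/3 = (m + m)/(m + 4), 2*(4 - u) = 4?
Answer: -126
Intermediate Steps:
u = 2 (u = 4 - ½*4 = 4 - 2 = 2)
Z(m) = -6*m/(4 + m) (Z(m) = -3*(m + m)/(m + 4) = -3*2*m/(4 + m) = -6*m/(4 + m))
H(X) = -1 (H(X) = (X - (X + X))/X = (X - 2*X)/X = (-X)/X = -1)
(-1*62 + H(Z(-1)))*u = (-1*62 - 1)*2 = (-62 - 1)*2 = -63*2 = -126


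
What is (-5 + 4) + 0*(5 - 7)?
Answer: -1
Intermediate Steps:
(-5 + 4) + 0*(5 - 7) = -1 + 0*(-2) = -1 + 0 = -1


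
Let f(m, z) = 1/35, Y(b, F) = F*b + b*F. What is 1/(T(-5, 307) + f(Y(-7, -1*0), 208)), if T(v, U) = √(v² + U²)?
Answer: -35/115485649 + 1225*√94274/115485649 ≈ 0.0032566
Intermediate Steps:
T(v, U) = √(U² + v²)
Y(b, F) = 2*F*b (Y(b, F) = F*b + F*b = 2*F*b)
f(m, z) = 1/35
1/(T(-5, 307) + f(Y(-7, -1*0), 208)) = 1/(√(307² + (-5)²) + 1/35) = 1/(√(94249 + 25) + 1/35) = 1/(√94274 + 1/35) = 1/(1/35 + √94274)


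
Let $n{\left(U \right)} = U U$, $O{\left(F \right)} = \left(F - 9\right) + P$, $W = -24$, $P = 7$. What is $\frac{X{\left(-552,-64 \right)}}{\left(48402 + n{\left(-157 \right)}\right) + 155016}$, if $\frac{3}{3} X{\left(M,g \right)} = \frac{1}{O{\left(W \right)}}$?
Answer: $- \frac{1}{5929742} \approx -1.6864 \cdot 10^{-7}$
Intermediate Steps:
$O{\left(F \right)} = -2 + F$ ($O{\left(F \right)} = \left(F - 9\right) + 7 = \left(-9 + F\right) + 7 = -2 + F$)
$n{\left(U \right)} = U^{2}$
$X{\left(M,g \right)} = - \frac{1}{26}$ ($X{\left(M,g \right)} = \frac{1}{-2 - 24} = \frac{1}{-26} = - \frac{1}{26}$)
$\frac{X{\left(-552,-64 \right)}}{\left(48402 + n{\left(-157 \right)}\right) + 155016} = - \frac{1}{26 \left(\left(48402 + \left(-157\right)^{2}\right) + 155016\right)} = - \frac{1}{26 \left(\left(48402 + 24649\right) + 155016\right)} = - \frac{1}{26 \left(73051 + 155016\right)} = - \frac{1}{26 \cdot 228067} = \left(- \frac{1}{26}\right) \frac{1}{228067} = - \frac{1}{5929742}$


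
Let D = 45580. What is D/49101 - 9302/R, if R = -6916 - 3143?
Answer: 101691858/54878551 ≈ 1.8530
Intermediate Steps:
R = -10059
D/49101 - 9302/R = 45580/49101 - 9302/(-10059) = 45580*(1/49101) - 9302*(-1/10059) = 45580/49101 + 9302/10059 = 101691858/54878551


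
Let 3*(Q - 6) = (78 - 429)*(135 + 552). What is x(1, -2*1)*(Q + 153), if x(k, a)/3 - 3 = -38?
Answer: 8423100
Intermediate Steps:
x(k, a) = -105 (x(k, a) = 9 + 3*(-38) = 9 - 114 = -105)
Q = -80373 (Q = 6 + ((78 - 429)*(135 + 552))/3 = 6 + (-351*687)/3 = 6 + (1/3)*(-241137) = 6 - 80379 = -80373)
x(1, -2*1)*(Q + 153) = -105*(-80373 + 153) = -105*(-80220) = 8423100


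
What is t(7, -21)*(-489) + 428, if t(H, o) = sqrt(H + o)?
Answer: 428 - 489*I*sqrt(14) ≈ 428.0 - 1829.7*I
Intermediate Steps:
t(7, -21)*(-489) + 428 = sqrt(7 - 21)*(-489) + 428 = sqrt(-14)*(-489) + 428 = (I*sqrt(14))*(-489) + 428 = -489*I*sqrt(14) + 428 = 428 - 489*I*sqrt(14)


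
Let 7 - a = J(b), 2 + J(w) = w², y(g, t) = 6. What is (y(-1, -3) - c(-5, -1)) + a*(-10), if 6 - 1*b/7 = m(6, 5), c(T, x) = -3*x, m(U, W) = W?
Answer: 403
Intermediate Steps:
b = 7 (b = 42 - 7*5 = 42 - 35 = 7)
J(w) = -2 + w²
a = -40 (a = 7 - (-2 + 7²) = 7 - (-2 + 49) = 7 - 1*47 = 7 - 47 = -40)
(y(-1, -3) - c(-5, -1)) + a*(-10) = (6 - (-3)*(-1)) - 40*(-10) = (6 - 1*3) + 400 = (6 - 3) + 400 = 3 + 400 = 403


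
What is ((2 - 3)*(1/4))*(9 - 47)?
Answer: 19/2 ≈ 9.5000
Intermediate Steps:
((2 - 3)*(1/4))*(9 - 47) = -1/4*(-38) = -1*¼*(-38) = -¼*(-38) = 19/2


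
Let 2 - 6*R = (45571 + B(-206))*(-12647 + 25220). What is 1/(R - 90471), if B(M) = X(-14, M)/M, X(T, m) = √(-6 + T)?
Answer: -18253007511789/1744704617806166301743 - 3885057*I*√5/1744704617806166301743 ≈ -1.0462e-8 - 4.9792e-15*I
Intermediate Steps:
B(M) = 2*I*√5/M (B(M) = √(-6 - 14)/M = √(-20)/M = (2*I*√5)/M = 2*I*√5/M)
R = -572964181/6 + 4191*I*√5/206 (R = ⅓ - (45571 + 2*I*√5/(-206))*(-12647 + 25220)/6 = ⅓ - (45571 + 2*I*√5*(-1/206))*12573/6 = ⅓ - (45571 - I*√5/103)*12573/6 = ⅓ - (572964183 - 12573*I*√5/103)/6 = ⅓ + (-190988061/2 + 4191*I*√5/206) = -572964181/6 + 4191*I*√5/206 ≈ -9.5494e+7 + 45.492*I)
1/(R - 90471) = 1/((-572964181/6 + 4191*I*√5/206) - 90471) = 1/(-573507007/6 + 4191*I*√5/206)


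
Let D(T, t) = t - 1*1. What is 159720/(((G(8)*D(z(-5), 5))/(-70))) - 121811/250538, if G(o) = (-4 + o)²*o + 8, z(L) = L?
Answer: -43768458131/2129573 ≈ -20553.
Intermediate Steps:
D(T, t) = -1 + t (D(T, t) = t - 1 = -1 + t)
G(o) = 8 + o*(-4 + o)² (G(o) = o*(-4 + o)² + 8 = 8 + o*(-4 + o)²)
159720/(((G(8)*D(z(-5), 5))/(-70))) - 121811/250538 = 159720/((((8 + 8*(-4 + 8)²)*(-1 + 5))/(-70))) - 121811/250538 = 159720/((((8 + 8*4²)*4)*(-1/70))) - 121811*1/250538 = 159720/((((8 + 8*16)*4)*(-1/70))) - 121811/250538 = 159720/((((8 + 128)*4)*(-1/70))) - 121811/250538 = 159720/(((136*4)*(-1/70))) - 121811/250538 = 159720/((544*(-1/70))) - 121811/250538 = 159720/(-272/35) - 121811/250538 = 159720*(-35/272) - 121811/250538 = -698775/34 - 121811/250538 = -43768458131/2129573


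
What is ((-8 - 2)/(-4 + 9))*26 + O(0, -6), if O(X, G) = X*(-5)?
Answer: -52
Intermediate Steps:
O(X, G) = -5*X
((-8 - 2)/(-4 + 9))*26 + O(0, -6) = ((-8 - 2)/(-4 + 9))*26 - 5*0 = -10/5*26 + 0 = -10*⅕*26 + 0 = -2*26 + 0 = -52 + 0 = -52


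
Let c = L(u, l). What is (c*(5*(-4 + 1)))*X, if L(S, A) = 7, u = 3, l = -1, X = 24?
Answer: -2520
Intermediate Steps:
c = 7
(c*(5*(-4 + 1)))*X = (7*(5*(-4 + 1)))*24 = (7*(5*(-3)))*24 = (7*(-15))*24 = -105*24 = -2520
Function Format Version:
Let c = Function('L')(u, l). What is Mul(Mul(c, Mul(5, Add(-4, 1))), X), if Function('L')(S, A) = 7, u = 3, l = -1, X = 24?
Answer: -2520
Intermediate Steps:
c = 7
Mul(Mul(c, Mul(5, Add(-4, 1))), X) = Mul(Mul(7, Mul(5, Add(-4, 1))), 24) = Mul(Mul(7, Mul(5, -3)), 24) = Mul(Mul(7, -15), 24) = Mul(-105, 24) = -2520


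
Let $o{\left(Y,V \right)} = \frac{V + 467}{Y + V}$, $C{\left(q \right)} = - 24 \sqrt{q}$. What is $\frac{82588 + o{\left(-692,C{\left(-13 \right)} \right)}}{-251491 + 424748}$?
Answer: $\frac{10041630825}{21065972116} + \frac{3477 i \sqrt{13}}{10532986058} \approx 0.47668 + 1.1902 \cdot 10^{-6} i$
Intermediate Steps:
$o{\left(Y,V \right)} = \frac{467 + V}{V + Y}$
$\frac{82588 + o{\left(-692,C{\left(-13 \right)} \right)}}{-251491 + 424748} = \frac{82588 + \frac{467 - 24 \sqrt{-13}}{- 24 \sqrt{-13} - 692}}{-251491 + 424748} = \frac{82588 + \frac{467 - 24 i \sqrt{13}}{- 24 i \sqrt{13} - 692}}{173257} = \left(82588 + \frac{467 - 24 i \sqrt{13}}{- 24 i \sqrt{13} - 692}\right) \frac{1}{173257} = \left(82588 + \frac{467 - 24 i \sqrt{13}}{-692 - 24 i \sqrt{13}}\right) \frac{1}{173257} = \frac{82588}{173257} + \frac{467 - 24 i \sqrt{13}}{173257 \left(-692 - 24 i \sqrt{13}\right)}$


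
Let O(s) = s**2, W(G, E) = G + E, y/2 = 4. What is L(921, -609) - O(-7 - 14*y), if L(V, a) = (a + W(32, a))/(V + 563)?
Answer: -10508055/742 ≈ -14162.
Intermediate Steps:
y = 8 (y = 2*4 = 8)
W(G, E) = E + G
L(V, a) = (32 + 2*a)/(563 + V) (L(V, a) = (a + (a + 32))/(V + 563) = (a + (32 + a))/(563 + V) = (32 + 2*a)/(563 + V))
L(921, -609) - O(-7 - 14*y) = 2*(16 - 609)/(563 + 921) - (-7 - 14*8)**2 = 2*(-593)/1484 - (-7 - 112)**2 = 2*(1/1484)*(-593) - 1*(-119)**2 = -593/742 - 1*14161 = -593/742 - 14161 = -10508055/742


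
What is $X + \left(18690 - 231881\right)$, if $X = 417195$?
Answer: $204004$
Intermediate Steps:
$X + \left(18690 - 231881\right) = 417195 + \left(18690 - 231881\right) = 417195 - 213191 = 204004$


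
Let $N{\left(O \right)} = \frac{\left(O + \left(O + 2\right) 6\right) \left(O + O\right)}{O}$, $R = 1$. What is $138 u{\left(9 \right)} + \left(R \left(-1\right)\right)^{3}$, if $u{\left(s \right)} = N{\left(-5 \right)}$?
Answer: $-6349$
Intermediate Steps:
$N{\left(O \right)} = 24 + 14 O$ ($N{\left(O \right)} = \frac{\left(O + \left(2 + O\right) 6\right) 2 O}{O} = \frac{\left(O + \left(12 + 6 O\right)\right) 2 O}{O} = \frac{\left(12 + 7 O\right) 2 O}{O} = \frac{2 O \left(12 + 7 O\right)}{O} = 24 + 14 O$)
$u{\left(s \right)} = -46$ ($u{\left(s \right)} = 24 + 14 \left(-5\right) = 24 - 70 = -46$)
$138 u{\left(9 \right)} + \left(R \left(-1\right)\right)^{3} = 138 \left(-46\right) + \left(1 \left(-1\right)\right)^{3} = -6348 + \left(-1\right)^{3} = -6348 - 1 = -6349$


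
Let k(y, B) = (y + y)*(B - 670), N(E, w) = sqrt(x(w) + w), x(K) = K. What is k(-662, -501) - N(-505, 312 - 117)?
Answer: 1550404 - sqrt(390) ≈ 1.5504e+6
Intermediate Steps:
N(E, w) = sqrt(2)*sqrt(w) (N(E, w) = sqrt(w + w) = sqrt(2*w) = sqrt(2)*sqrt(w))
k(y, B) = 2*y*(-670 + B) (k(y, B) = (2*y)*(-670 + B) = 2*y*(-670 + B))
k(-662, -501) - N(-505, 312 - 117) = 2*(-662)*(-670 - 501) - sqrt(2)*sqrt(312 - 117) = 2*(-662)*(-1171) - sqrt(2)*sqrt(195) = 1550404 - sqrt(390)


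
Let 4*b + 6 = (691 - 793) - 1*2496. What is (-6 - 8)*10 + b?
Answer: -791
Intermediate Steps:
b = -651 (b = -3/2 + ((691 - 793) - 1*2496)/4 = -3/2 + (-102 - 2496)/4 = -3/2 + (1/4)*(-2598) = -3/2 - 1299/2 = -651)
(-6 - 8)*10 + b = (-6 - 8)*10 - 651 = -14*10 - 651 = -140 - 651 = -791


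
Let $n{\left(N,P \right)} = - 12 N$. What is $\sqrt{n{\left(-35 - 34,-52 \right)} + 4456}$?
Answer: $2 \sqrt{1321} \approx 72.691$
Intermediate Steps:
$\sqrt{n{\left(-35 - 34,-52 \right)} + 4456} = \sqrt{- 12 \left(-35 - 34\right) + 4456} = \sqrt{\left(-12\right) \left(-69\right) + 4456} = \sqrt{828 + 4456} = \sqrt{5284} = 2 \sqrt{1321}$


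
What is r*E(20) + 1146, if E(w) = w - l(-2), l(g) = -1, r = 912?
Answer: 20298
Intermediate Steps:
E(w) = 1 + w (E(w) = w - 1*(-1) = w + 1 = 1 + w)
r*E(20) + 1146 = 912*(1 + 20) + 1146 = 912*21 + 1146 = 19152 + 1146 = 20298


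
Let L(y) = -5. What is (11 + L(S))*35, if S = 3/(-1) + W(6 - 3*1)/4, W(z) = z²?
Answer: 210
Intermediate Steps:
S = -¾ (S = 3/(-1) + (6 - 3*1)²/4 = 3*(-1) + (6 - 3)²*(¼) = -3 + 3²*(¼) = -3 + 9*(¼) = -3 + 9/4 = -¾ ≈ -0.75000)
(11 + L(S))*35 = (11 - 5)*35 = 6*35 = 210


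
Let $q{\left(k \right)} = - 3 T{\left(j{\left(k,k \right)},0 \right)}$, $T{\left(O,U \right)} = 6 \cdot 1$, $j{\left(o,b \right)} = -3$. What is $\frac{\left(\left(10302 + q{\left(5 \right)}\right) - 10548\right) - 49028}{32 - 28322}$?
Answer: $\frac{24646}{14145} \approx 1.7424$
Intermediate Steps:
$T{\left(O,U \right)} = 6$
$q{\left(k \right)} = -18$ ($q{\left(k \right)} = \left(-3\right) 6 = -18$)
$\frac{\left(\left(10302 + q{\left(5 \right)}\right) - 10548\right) - 49028}{32 - 28322} = \frac{\left(\left(10302 - 18\right) - 10548\right) - 49028}{32 - 28322} = \frac{\left(10284 - 10548\right) - 49028}{-28290} = \left(-264 - 49028\right) \left(- \frac{1}{28290}\right) = \left(-49292\right) \left(- \frac{1}{28290}\right) = \frac{24646}{14145}$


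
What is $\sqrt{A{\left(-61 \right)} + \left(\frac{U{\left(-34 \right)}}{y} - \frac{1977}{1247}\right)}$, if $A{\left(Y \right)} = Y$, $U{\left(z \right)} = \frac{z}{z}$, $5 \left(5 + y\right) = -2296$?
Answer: $\frac{i \sqrt{524289551951033}}{2894287} \approx 7.9112 i$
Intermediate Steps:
$y = - \frac{2321}{5}$ ($y = -5 + \frac{1}{5} \left(-2296\right) = -5 - \frac{2296}{5} = - \frac{2321}{5} \approx -464.2$)
$U{\left(z \right)} = 1$
$\sqrt{A{\left(-61 \right)} + \left(\frac{U{\left(-34 \right)}}{y} - \frac{1977}{1247}\right)} = \sqrt{-61 + \left(1 \frac{1}{- \frac{2321}{5}} - \frac{1977}{1247}\right)} = \sqrt{-61 + \left(1 \left(- \frac{5}{2321}\right) - \frac{1977}{1247}\right)} = \sqrt{-61 - \frac{4594852}{2894287}} = \sqrt{- \frac{181146359}{2894287}} = \frac{i \sqrt{524289551951033}}{2894287}$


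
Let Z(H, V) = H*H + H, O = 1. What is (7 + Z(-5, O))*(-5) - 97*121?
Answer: -11872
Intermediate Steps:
Z(H, V) = H + H² (Z(H, V) = H² + H = H + H²)
(7 + Z(-5, O))*(-5) - 97*121 = (7 - 5*(1 - 5))*(-5) - 97*121 = (7 - 5*(-4))*(-5) - 11737 = (7 + 20)*(-5) - 11737 = 27*(-5) - 11737 = -135 - 11737 = -11872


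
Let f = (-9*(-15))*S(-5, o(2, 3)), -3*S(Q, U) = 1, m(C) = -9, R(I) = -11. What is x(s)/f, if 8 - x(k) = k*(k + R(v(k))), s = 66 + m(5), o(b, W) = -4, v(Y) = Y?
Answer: 2614/45 ≈ 58.089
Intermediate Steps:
S(Q, U) = -⅓ (S(Q, U) = -⅓*1 = -⅓)
f = -45 (f = -9*(-15)*(-⅓) = 135*(-⅓) = -45)
s = 57 (s = 66 - 9 = 57)
x(k) = 8 - k*(-11 + k) (x(k) = 8 - k*(k - 11) = 8 - k*(-11 + k))
x(s)/f = (8 - 1*57² + 11*57)/(-45) = (8 - 1*3249 + 627)*(-1/45) = (8 - 3249 + 627)*(-1/45) = -2614*(-1/45) = 2614/45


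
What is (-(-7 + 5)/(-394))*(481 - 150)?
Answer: -331/197 ≈ -1.6802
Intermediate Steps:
(-(-7 + 5)/(-394))*(481 - 150) = (-1*(-2)*(-1/394))*331 = (2*(-1/394))*331 = -1/197*331 = -331/197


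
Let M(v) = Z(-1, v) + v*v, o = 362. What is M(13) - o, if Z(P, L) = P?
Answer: -194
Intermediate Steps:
M(v) = -1 + v² (M(v) = -1 + v*v = -1 + v²)
M(13) - o = (-1 + 13²) - 1*362 = (-1 + 169) - 362 = 168 - 362 = -194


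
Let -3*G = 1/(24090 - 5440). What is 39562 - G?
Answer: 2213493901/55950 ≈ 39562.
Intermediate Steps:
G = -1/55950 (G = -1/(3*(24090 - 5440)) = -⅓/18650 = -⅓*1/18650 = -1/55950 ≈ -1.7873e-5)
39562 - G = 39562 - 1*(-1/55950) = 39562 + 1/55950 = 2213493901/55950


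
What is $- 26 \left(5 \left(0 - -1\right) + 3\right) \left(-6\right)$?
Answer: $1248$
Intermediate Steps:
$- 26 \left(5 \left(0 - -1\right) + 3\right) \left(-6\right) = - 26 \left(5 \left(0 + 1\right) + 3\right) \left(-6\right) = - 26 \left(5 \cdot 1 + 3\right) \left(-6\right) = - 26 \left(5 + 3\right) \left(-6\right) = \left(-26\right) 8 \left(-6\right) = \left(-208\right) \left(-6\right) = 1248$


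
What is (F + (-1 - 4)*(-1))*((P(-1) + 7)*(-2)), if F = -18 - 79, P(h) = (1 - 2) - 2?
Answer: 736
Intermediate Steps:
P(h) = -3 (P(h) = -1 - 2 = -3)
F = -97
(F + (-1 - 4)*(-1))*((P(-1) + 7)*(-2)) = (-97 + (-1 - 4)*(-1))*((-3 + 7)*(-2)) = (-97 - 5*(-1))*(4*(-2)) = (-97 + 5)*(-8) = -92*(-8) = 736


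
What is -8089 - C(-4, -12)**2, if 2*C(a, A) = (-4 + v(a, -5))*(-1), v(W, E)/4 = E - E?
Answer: -8093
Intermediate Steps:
v(W, E) = 0 (v(W, E) = 4*(E - E) = 4*0 = 0)
C(a, A) = 2 (C(a, A) = ((-4 + 0)*(-1))/2 = (-4*(-1))/2 = (1/2)*4 = 2)
-8089 - C(-4, -12)**2 = -8089 - 1*2**2 = -8089 - 1*4 = -8089 - 4 = -8093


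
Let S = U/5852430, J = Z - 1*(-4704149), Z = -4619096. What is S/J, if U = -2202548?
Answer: -1101274/248883364395 ≈ -4.4249e-6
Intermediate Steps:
J = 85053 (J = -4619096 - 1*(-4704149) = -4619096 + 4704149 = 85053)
S = -1101274/2926215 (S = -2202548/5852430 = -2202548*1/5852430 = -1101274/2926215 ≈ -0.37635)
S/J = -1101274/2926215/85053 = -1101274/2926215*1/85053 = -1101274/248883364395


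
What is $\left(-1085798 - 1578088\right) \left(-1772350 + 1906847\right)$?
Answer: $-358284675342$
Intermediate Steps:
$\left(-1085798 - 1578088\right) \left(-1772350 + 1906847\right) = \left(-2663886\right) 134497 = -358284675342$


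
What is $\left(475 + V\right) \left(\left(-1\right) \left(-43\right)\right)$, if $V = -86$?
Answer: $16727$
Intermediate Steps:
$\left(475 + V\right) \left(\left(-1\right) \left(-43\right)\right) = \left(475 - 86\right) \left(\left(-1\right) \left(-43\right)\right) = 389 \cdot 43 = 16727$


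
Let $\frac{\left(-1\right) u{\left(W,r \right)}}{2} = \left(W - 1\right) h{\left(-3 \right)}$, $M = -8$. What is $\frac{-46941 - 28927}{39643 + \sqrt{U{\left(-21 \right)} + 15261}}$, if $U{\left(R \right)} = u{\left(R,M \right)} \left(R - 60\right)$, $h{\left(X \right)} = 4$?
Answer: $- \frac{751908781}{392891611} + \frac{18967 \sqrt{1005}}{392891611} \approx -1.9123$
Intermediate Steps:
$u{\left(W,r \right)} = 8 - 8 W$ ($u{\left(W,r \right)} = - 2 \left(W - 1\right) 4 = - 2 \left(-1 + W\right) 4 = - 2 \left(-4 + 4 W\right) = 8 - 8 W$)
$U{\left(R \right)} = \left(-60 + R\right) \left(8 - 8 R\right)$ ($U{\left(R \right)} = \left(8 - 8 R\right) \left(R - 60\right) = \left(8 - 8 R\right) \left(-60 + R\right) = \left(-60 + R\right) \left(8 - 8 R\right)$)
$\frac{-46941 - 28927}{39643 + \sqrt{U{\left(-21 \right)} + 15261}} = \frac{-46941 - 28927}{39643 + \sqrt{- 8 \left(-1 - 21\right) \left(-60 - 21\right) + 15261}} = - \frac{75868}{39643 + \sqrt{\left(-8\right) \left(-22\right) \left(-81\right) + 15261}} = - \frac{75868}{39643 + \sqrt{-14256 + 15261}} = - \frac{75868}{39643 + \sqrt{1005}}$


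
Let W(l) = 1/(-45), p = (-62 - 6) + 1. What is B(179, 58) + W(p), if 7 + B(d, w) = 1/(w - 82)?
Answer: -2543/360 ≈ -7.0639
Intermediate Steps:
p = -67 (p = -68 + 1 = -67)
B(d, w) = -7 + 1/(-82 + w) (B(d, w) = -7 + 1/(w - 82) = -7 + 1/(-82 + w))
W(l) = -1/45
B(179, 58) + W(p) = (575 - 7*58)/(-82 + 58) - 1/45 = (575 - 406)/(-24) - 1/45 = -1/24*169 - 1/45 = -169/24 - 1/45 = -2543/360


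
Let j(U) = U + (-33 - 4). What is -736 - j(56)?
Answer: -755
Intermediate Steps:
j(U) = -37 + U (j(U) = U - 37 = -37 + U)
-736 - j(56) = -736 - (-37 + 56) = -736 - 1*19 = -736 - 19 = -755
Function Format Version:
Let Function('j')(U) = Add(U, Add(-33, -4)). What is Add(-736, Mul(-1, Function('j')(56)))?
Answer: -755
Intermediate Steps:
Function('j')(U) = Add(-37, U) (Function('j')(U) = Add(U, -37) = Add(-37, U))
Add(-736, Mul(-1, Function('j')(56))) = Add(-736, Mul(-1, Add(-37, 56))) = Add(-736, Mul(-1, 19)) = Add(-736, -19) = -755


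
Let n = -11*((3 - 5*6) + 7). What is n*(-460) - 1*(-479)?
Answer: -100721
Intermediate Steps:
n = 220 (n = -11*((3 - 30) + 7) = -11*(-27 + 7) = -11*(-20) = 220)
n*(-460) - 1*(-479) = 220*(-460) - 1*(-479) = -101200 + 479 = -100721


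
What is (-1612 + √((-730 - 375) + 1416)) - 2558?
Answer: -4170 + √311 ≈ -4152.4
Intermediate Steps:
(-1612 + √((-730 - 375) + 1416)) - 2558 = (-1612 + √(-1105 + 1416)) - 2558 = (-1612 + √311) - 2558 = -4170 + √311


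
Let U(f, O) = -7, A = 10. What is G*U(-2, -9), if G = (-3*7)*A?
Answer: 1470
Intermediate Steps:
G = -210 (G = -3*7*10 = -21*10 = -210)
G*U(-2, -9) = -210*(-7) = 1470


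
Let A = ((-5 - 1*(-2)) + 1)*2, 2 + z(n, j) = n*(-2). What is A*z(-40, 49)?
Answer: -312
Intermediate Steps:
z(n, j) = -2 - 2*n (z(n, j) = -2 + n*(-2) = -2 - 2*n)
A = -4 (A = ((-5 + 2) + 1)*2 = (-3 + 1)*2 = -2*2 = -4)
A*z(-40, 49) = -4*(-2 - 2*(-40)) = -4*(-2 + 80) = -4*78 = -312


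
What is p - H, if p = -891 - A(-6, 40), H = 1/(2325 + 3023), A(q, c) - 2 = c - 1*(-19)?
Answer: -5091297/5348 ≈ -952.00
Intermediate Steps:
A(q, c) = 21 + c (A(q, c) = 2 + (c - 1*(-19)) = 2 + (c + 19) = 2 + (19 + c) = 21 + c)
H = 1/5348 ≈ 0.00018699
p = -952 (p = -891 - (21 + 40) = -891 - 1*61 = -891 - 61 = -952)
p - H = -952 - 1*1/5348 = -952 - 1/5348 = -5091297/5348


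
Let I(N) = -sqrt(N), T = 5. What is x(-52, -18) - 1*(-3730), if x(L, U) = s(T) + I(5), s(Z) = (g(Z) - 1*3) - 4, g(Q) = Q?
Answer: 3728 - sqrt(5) ≈ 3725.8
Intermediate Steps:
s(Z) = -7 + Z (s(Z) = (Z - 1*3) - 4 = (Z - 3) - 4 = (-3 + Z) - 4 = -7 + Z)
x(L, U) = -2 - sqrt(5) (x(L, U) = (-7 + 5) - sqrt(5) = -2 - sqrt(5))
x(-52, -18) - 1*(-3730) = (-2 - sqrt(5)) - 1*(-3730) = (-2 - sqrt(5)) + 3730 = 3728 - sqrt(5)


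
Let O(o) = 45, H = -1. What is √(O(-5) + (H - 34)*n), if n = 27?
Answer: 30*I ≈ 30.0*I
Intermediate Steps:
√(O(-5) + (H - 34)*n) = √(45 + (-1 - 34)*27) = √(45 - 35*27) = √(45 - 945) = √(-900) = 30*I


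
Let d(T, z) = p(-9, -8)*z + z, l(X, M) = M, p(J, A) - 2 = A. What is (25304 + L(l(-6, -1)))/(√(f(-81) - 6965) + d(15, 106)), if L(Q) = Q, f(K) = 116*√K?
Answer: -428937721150/9207483129 - 1555628440*I/9207483129 - 809316455*√(-6965 + 1044*I)/9207483129 - 2935148*I*√(-6965 + 1044*I)/9207483129 ≈ -47.107 - 7.527*I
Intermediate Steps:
p(J, A) = 2 + A
d(T, z) = -5*z (d(T, z) = (2 - 8)*z + z = -6*z + z = -5*z)
(25304 + L(l(-6, -1)))/(√(f(-81) - 6965) + d(15, 106)) = (25304 - 1)/(√(116*√(-81) - 6965) - 5*106) = 25303/(√(116*(9*I) - 6965) - 530) = 25303/(√(1044*I - 6965) - 530) = 25303/(√(-6965 + 1044*I) - 530) = 25303/(-530 + √(-6965 + 1044*I))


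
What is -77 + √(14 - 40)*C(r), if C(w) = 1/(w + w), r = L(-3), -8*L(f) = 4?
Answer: -77 - I*√26 ≈ -77.0 - 5.099*I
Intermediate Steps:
L(f) = -½ (L(f) = -⅛*4 = -½)
r = -½ ≈ -0.50000
C(w) = 1/(2*w)
-77 + √(14 - 40)*C(r) = -77 + √(14 - 40)*(1/(2*(-½))) = -77 + √(-26)*((½)*(-2)) = -77 + (I*√26)*(-1) = -77 - I*√26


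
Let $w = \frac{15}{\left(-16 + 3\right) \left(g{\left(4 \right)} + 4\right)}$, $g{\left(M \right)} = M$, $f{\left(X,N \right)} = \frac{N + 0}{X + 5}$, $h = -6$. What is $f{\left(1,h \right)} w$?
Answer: $\frac{15}{104} \approx 0.14423$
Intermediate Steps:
$f{\left(X,N \right)} = \frac{N}{5 + X}$
$w = - \frac{15}{104}$ ($w = \frac{15}{\left(-16 + 3\right) \left(4 + 4\right)} = \frac{15}{\left(-13\right) 8} = \frac{15}{-104} = 15 \left(- \frac{1}{104}\right) = - \frac{15}{104} \approx -0.14423$)
$f{\left(1,h \right)} w = - \frac{6}{5 + 1} \left(- \frac{15}{104}\right) = - \frac{6}{6} \left(- \frac{15}{104}\right) = \left(-6\right) \frac{1}{6} \left(- \frac{15}{104}\right) = \left(-1\right) \left(- \frac{15}{104}\right) = \frac{15}{104}$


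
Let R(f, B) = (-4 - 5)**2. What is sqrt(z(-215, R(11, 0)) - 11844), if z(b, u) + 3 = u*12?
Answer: 5*I*sqrt(435) ≈ 104.28*I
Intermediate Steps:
R(f, B) = 81 (R(f, B) = (-9)**2 = 81)
z(b, u) = -3 + 12*u (z(b, u) = -3 + u*12 = -3 + 12*u)
sqrt(z(-215, R(11, 0)) - 11844) = sqrt((-3 + 12*81) - 11844) = sqrt((-3 + 972) - 11844) = sqrt(969 - 11844) = sqrt(-10875) = 5*I*sqrt(435)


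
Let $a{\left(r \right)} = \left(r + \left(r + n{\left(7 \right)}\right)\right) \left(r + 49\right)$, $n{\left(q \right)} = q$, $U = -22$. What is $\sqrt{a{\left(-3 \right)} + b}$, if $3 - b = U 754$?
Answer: $\sqrt{16637} \approx 128.98$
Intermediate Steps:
$b = 16591$ ($b = 3 - \left(-22\right) 754 = 3 - -16588 = 3 + 16588 = 16591$)
$a{\left(r \right)} = \left(7 + 2 r\right) \left(49 + r\right)$ ($a{\left(r \right)} = \left(r + \left(r + 7\right)\right) \left(r + 49\right) = \left(r + \left(7 + r\right)\right) \left(49 + r\right) = \left(7 + 2 r\right) \left(49 + r\right)$)
$\sqrt{a{\left(-3 \right)} + b} = \sqrt{\left(343 + 2 \left(-3\right)^{2} + 105 \left(-3\right)\right) + 16591} = \sqrt{\left(343 + 2 \cdot 9 - 315\right) + 16591} = \sqrt{\left(343 + 18 - 315\right) + 16591} = \sqrt{46 + 16591} = \sqrt{16637}$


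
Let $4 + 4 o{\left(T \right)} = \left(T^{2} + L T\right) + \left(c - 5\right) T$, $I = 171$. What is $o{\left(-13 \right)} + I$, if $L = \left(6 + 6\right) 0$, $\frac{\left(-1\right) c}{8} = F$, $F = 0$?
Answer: $\frac{457}{2} \approx 228.5$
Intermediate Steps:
$c = 0$ ($c = \left(-8\right) 0 = 0$)
$L = 0$ ($L = 12 \cdot 0 = 0$)
$o{\left(T \right)} = -1 - \frac{5 T}{4} + \frac{T^{2}}{4}$ ($o{\left(T \right)} = -1 + \frac{\left(T^{2} + 0 T\right) + \left(0 - 5\right) T}{4} = -1 + \frac{\left(T^{2} + 0\right) - 5 T}{4} = -1 + \frac{T^{2} - 5 T}{4} = -1 + \left(- \frac{5 T}{4} + \frac{T^{2}}{4}\right) = -1 - \frac{5 T}{4} + \frac{T^{2}}{4}$)
$o{\left(-13 \right)} + I = \left(-1 - - \frac{65}{4} + \frac{\left(-13\right)^{2}}{4}\right) + 171 = \left(-1 + \frac{65}{4} + \frac{1}{4} \cdot 169\right) + 171 = \left(-1 + \frac{65}{4} + \frac{169}{4}\right) + 171 = \frac{115}{2} + 171 = \frac{457}{2}$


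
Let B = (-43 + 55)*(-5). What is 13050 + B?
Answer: 12990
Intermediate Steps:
B = -60 (B = 12*(-5) = -60)
13050 + B = 13050 - 60 = 12990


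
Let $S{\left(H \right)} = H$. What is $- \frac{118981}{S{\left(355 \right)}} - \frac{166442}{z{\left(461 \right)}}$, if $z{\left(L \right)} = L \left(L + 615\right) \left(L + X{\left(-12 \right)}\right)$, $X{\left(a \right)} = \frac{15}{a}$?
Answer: $- \frac{27133979657441}{80958655605} \approx -335.16$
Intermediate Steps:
$z{\left(L \right)} = L \left(615 + L\right) \left(- \frac{5}{4} + L\right)$ ($z{\left(L \right)} = L \left(L + 615\right) \left(L + \frac{15}{-12}\right) = L \left(615 + L\right) \left(L + 15 \left(- \frac{1}{12}\right)\right) = L \left(615 + L\right) \left(L - \frac{5}{4}\right) = L \left(615 + L\right) \left(- \frac{5}{4} + L\right)$)
$- \frac{118981}{S{\left(355 \right)}} - \frac{166442}{z{\left(461 \right)}} = - \frac{118981}{355} - \frac{166442}{\frac{1}{4} \cdot 461 \left(-3075 + 4 \cdot 461^{2} + 2455 \cdot 461\right)} = \left(-118981\right) \frac{1}{355} - \frac{166442}{\frac{1}{4} \cdot 461 \left(-3075 + 4 \cdot 212521 + 1131755\right)} = - \frac{118981}{355} - \frac{166442}{\frac{1}{4} \cdot 461 \left(-3075 + 850084 + 1131755\right)} = - \frac{118981}{355} - \frac{166442}{\frac{1}{4} \cdot 461 \cdot 1978764} = - \frac{118981}{355} - \frac{166442}{228052551} = - \frac{27133979657441}{80958655605}$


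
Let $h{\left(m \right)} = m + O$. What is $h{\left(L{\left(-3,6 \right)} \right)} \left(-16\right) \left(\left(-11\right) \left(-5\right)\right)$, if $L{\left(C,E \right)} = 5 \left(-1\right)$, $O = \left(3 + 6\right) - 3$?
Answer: $-880$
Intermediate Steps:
$O = 6$ ($O = 9 - 3 = 6$)
$L{\left(C,E \right)} = -5$
$h{\left(m \right)} = 6 + m$ ($h{\left(m \right)} = m + 6 = 6 + m$)
$h{\left(L{\left(-3,6 \right)} \right)} \left(-16\right) \left(\left(-11\right) \left(-5\right)\right) = \left(6 - 5\right) \left(-16\right) \left(\left(-11\right) \left(-5\right)\right) = 1 \left(-16\right) 55 = \left(-16\right) 55 = -880$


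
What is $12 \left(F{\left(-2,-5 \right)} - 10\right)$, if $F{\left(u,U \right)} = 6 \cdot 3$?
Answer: $96$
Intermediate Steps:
$F{\left(u,U \right)} = 18$
$12 \left(F{\left(-2,-5 \right)} - 10\right) = 12 \left(18 - 10\right) = 12 \cdot 8 = 96$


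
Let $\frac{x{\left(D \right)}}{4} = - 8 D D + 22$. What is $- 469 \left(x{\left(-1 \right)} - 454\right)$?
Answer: $186662$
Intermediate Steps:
$x{\left(D \right)} = 88 - 32 D^{2}$ ($x{\left(D \right)} = 4 \left(- 8 D D + 22\right) = 4 \left(- 8 D^{2} + 22\right) = 4 \left(22 - 8 D^{2}\right) = 88 - 32 D^{2}$)
$- 469 \left(x{\left(-1 \right)} - 454\right) = - 469 \left(\left(88 - 32 \left(-1\right)^{2}\right) - 454\right) = - 469 \left(\left(88 - 32\right) - 454\right) = - 469 \left(56 - 454\right) = \left(-469\right) \left(-398\right) = 186662$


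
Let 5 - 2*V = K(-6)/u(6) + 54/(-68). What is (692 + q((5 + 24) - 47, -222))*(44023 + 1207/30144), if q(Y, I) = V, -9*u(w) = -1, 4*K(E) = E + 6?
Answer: 20902057704769/683264 ≈ 3.0591e+7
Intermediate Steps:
K(E) = 3/2 + E/4 (K(E) = (E + 6)/4 = (6 + E)/4 = 3/2 + E/4)
u(w) = 1/9 (u(w) = -1/9*(-1) = 1/9)
V = 197/68 (V = 5/2 - ((3/2 + (1/4)*(-6))/(1/9) + 54/(-68))/2 = 5/2 - ((3/2 - 3/2)*9 + 54*(-1/68))/2 = 5/2 - (0*9 - 27/34)/2 = 5/2 - (0 - 27/34)/2 = 5/2 - 1/2*(-27/34) = 5/2 + 27/68 = 197/68 ≈ 2.8971)
q(Y, I) = 197/68
(692 + q((5 + 24) - 47, -222))*(44023 + 1207/30144) = (692 + 197/68)*(44023 + 1207/30144) = 47253*(44023 + 1207*(1/30144))/68 = 47253*(44023 + 1207/30144)/68 = (47253/68)*(1327030519/30144) = 20902057704769/683264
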